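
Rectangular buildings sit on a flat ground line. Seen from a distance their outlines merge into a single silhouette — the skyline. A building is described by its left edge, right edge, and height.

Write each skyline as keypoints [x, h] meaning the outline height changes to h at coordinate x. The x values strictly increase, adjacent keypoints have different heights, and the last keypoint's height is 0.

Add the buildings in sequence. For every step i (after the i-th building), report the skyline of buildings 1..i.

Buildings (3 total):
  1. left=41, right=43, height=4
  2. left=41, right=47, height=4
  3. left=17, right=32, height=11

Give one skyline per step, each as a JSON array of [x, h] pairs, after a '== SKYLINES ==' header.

== SKYLINES ==
[[41,4],[43,0]]
[[41,4],[47,0]]
[[17,11],[32,0],[41,4],[47,0]]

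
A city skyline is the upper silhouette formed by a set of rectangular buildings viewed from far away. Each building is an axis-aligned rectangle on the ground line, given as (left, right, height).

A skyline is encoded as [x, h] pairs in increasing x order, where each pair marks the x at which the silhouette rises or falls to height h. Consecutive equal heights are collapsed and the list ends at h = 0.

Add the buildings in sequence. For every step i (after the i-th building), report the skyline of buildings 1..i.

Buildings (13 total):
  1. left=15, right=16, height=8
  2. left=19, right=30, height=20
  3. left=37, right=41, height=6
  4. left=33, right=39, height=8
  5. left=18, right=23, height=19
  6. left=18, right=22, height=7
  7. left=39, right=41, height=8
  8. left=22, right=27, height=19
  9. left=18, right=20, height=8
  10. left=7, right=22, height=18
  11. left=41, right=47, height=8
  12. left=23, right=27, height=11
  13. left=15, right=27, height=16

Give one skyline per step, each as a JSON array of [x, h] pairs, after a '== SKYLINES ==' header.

== SKYLINES ==
[[15,8],[16,0]]
[[15,8],[16,0],[19,20],[30,0]]
[[15,8],[16,0],[19,20],[30,0],[37,6],[41,0]]
[[15,8],[16,0],[19,20],[30,0],[33,8],[39,6],[41,0]]
[[15,8],[16,0],[18,19],[19,20],[30,0],[33,8],[39,6],[41,0]]
[[15,8],[16,0],[18,19],[19,20],[30,0],[33,8],[39,6],[41,0]]
[[15,8],[16,0],[18,19],[19,20],[30,0],[33,8],[41,0]]
[[15,8],[16,0],[18,19],[19,20],[30,0],[33,8],[41,0]]
[[15,8],[16,0],[18,19],[19,20],[30,0],[33,8],[41,0]]
[[7,18],[18,19],[19,20],[30,0],[33,8],[41,0]]
[[7,18],[18,19],[19,20],[30,0],[33,8],[47,0]]
[[7,18],[18,19],[19,20],[30,0],[33,8],[47,0]]
[[7,18],[18,19],[19,20],[30,0],[33,8],[47,0]]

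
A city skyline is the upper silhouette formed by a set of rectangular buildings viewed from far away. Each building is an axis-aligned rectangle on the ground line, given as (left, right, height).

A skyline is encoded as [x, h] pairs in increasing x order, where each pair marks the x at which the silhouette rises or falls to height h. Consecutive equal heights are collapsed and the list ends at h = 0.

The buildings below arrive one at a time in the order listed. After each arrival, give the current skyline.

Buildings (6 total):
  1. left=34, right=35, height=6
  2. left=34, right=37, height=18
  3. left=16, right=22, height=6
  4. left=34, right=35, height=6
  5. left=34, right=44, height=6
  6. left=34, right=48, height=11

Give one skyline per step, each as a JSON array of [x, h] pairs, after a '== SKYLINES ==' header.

== SKYLINES ==
[[34,6],[35,0]]
[[34,18],[37,0]]
[[16,6],[22,0],[34,18],[37,0]]
[[16,6],[22,0],[34,18],[37,0]]
[[16,6],[22,0],[34,18],[37,6],[44,0]]
[[16,6],[22,0],[34,18],[37,11],[48,0]]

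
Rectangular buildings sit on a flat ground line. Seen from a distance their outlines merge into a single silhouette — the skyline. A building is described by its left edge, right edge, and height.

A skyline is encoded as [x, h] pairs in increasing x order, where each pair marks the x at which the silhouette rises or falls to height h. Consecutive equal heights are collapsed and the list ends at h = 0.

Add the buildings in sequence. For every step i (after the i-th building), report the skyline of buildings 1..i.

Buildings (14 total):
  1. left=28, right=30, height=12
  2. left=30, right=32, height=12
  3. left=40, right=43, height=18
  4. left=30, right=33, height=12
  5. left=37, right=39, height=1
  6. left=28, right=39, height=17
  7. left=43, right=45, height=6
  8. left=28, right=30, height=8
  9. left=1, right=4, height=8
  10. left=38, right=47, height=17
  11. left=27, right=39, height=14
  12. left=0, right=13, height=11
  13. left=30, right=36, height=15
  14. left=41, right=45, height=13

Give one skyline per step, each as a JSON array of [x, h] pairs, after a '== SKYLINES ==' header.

== SKYLINES ==
[[28,12],[30,0]]
[[28,12],[32,0]]
[[28,12],[32,0],[40,18],[43,0]]
[[28,12],[33,0],[40,18],[43,0]]
[[28,12],[33,0],[37,1],[39,0],[40,18],[43,0]]
[[28,17],[39,0],[40,18],[43,0]]
[[28,17],[39,0],[40,18],[43,6],[45,0]]
[[28,17],[39,0],[40,18],[43,6],[45,0]]
[[1,8],[4,0],[28,17],[39,0],[40,18],[43,6],[45,0]]
[[1,8],[4,0],[28,17],[40,18],[43,17],[47,0]]
[[1,8],[4,0],[27,14],[28,17],[40,18],[43,17],[47,0]]
[[0,11],[13,0],[27,14],[28,17],[40,18],[43,17],[47,0]]
[[0,11],[13,0],[27,14],[28,17],[40,18],[43,17],[47,0]]
[[0,11],[13,0],[27,14],[28,17],[40,18],[43,17],[47,0]]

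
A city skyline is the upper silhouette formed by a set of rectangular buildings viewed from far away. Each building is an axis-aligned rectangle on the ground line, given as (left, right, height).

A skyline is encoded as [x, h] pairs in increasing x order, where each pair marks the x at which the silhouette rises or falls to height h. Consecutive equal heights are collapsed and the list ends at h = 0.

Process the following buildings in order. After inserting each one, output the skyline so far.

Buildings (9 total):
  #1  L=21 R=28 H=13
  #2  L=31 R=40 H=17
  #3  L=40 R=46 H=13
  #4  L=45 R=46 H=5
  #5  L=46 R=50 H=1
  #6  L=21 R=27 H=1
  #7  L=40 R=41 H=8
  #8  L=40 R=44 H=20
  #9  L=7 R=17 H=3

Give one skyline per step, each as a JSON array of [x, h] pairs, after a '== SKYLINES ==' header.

== SKYLINES ==
[[21,13],[28,0]]
[[21,13],[28,0],[31,17],[40,0]]
[[21,13],[28,0],[31,17],[40,13],[46,0]]
[[21,13],[28,0],[31,17],[40,13],[46,0]]
[[21,13],[28,0],[31,17],[40,13],[46,1],[50,0]]
[[21,13],[28,0],[31,17],[40,13],[46,1],[50,0]]
[[21,13],[28,0],[31,17],[40,13],[46,1],[50,0]]
[[21,13],[28,0],[31,17],[40,20],[44,13],[46,1],[50,0]]
[[7,3],[17,0],[21,13],[28,0],[31,17],[40,20],[44,13],[46,1],[50,0]]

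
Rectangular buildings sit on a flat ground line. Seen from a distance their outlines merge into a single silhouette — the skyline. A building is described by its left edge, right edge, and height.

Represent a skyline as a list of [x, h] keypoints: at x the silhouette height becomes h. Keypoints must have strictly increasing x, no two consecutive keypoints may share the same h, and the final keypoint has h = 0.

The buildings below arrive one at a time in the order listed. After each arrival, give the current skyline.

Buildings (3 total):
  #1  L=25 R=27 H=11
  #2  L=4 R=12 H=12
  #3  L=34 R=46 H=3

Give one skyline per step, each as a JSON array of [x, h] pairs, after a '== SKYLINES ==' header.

== SKYLINES ==
[[25,11],[27,0]]
[[4,12],[12,0],[25,11],[27,0]]
[[4,12],[12,0],[25,11],[27,0],[34,3],[46,0]]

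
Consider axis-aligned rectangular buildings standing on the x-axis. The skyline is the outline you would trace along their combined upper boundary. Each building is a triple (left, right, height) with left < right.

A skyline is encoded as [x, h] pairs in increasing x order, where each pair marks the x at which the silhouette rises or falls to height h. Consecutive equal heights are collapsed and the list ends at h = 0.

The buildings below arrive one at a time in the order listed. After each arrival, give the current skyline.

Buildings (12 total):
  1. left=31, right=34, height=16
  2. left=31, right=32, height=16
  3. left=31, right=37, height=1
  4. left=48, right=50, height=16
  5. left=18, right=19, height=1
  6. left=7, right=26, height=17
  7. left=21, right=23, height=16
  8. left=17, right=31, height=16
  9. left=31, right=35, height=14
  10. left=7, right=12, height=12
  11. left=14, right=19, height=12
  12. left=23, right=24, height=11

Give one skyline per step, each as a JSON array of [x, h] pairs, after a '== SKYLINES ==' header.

== SKYLINES ==
[[31,16],[34,0]]
[[31,16],[34,0]]
[[31,16],[34,1],[37,0]]
[[31,16],[34,1],[37,0],[48,16],[50,0]]
[[18,1],[19,0],[31,16],[34,1],[37,0],[48,16],[50,0]]
[[7,17],[26,0],[31,16],[34,1],[37,0],[48,16],[50,0]]
[[7,17],[26,0],[31,16],[34,1],[37,0],[48,16],[50,0]]
[[7,17],[26,16],[34,1],[37,0],[48,16],[50,0]]
[[7,17],[26,16],[34,14],[35,1],[37,0],[48,16],[50,0]]
[[7,17],[26,16],[34,14],[35,1],[37,0],[48,16],[50,0]]
[[7,17],[26,16],[34,14],[35,1],[37,0],[48,16],[50,0]]
[[7,17],[26,16],[34,14],[35,1],[37,0],[48,16],[50,0]]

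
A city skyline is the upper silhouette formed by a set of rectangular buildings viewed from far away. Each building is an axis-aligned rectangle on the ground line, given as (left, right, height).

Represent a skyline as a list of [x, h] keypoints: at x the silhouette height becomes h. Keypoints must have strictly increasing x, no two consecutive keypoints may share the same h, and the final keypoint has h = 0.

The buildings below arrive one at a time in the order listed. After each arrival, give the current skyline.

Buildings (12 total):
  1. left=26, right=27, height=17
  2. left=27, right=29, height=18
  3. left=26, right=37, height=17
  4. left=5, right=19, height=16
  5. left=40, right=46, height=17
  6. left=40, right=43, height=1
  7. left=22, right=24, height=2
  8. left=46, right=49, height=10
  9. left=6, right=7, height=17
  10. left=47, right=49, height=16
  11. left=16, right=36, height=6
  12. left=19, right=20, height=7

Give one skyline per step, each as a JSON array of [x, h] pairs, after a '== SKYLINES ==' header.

== SKYLINES ==
[[26,17],[27,0]]
[[26,17],[27,18],[29,0]]
[[26,17],[27,18],[29,17],[37,0]]
[[5,16],[19,0],[26,17],[27,18],[29,17],[37,0]]
[[5,16],[19,0],[26,17],[27,18],[29,17],[37,0],[40,17],[46,0]]
[[5,16],[19,0],[26,17],[27,18],[29,17],[37,0],[40,17],[46,0]]
[[5,16],[19,0],[22,2],[24,0],[26,17],[27,18],[29,17],[37,0],[40,17],[46,0]]
[[5,16],[19,0],[22,2],[24,0],[26,17],[27,18],[29,17],[37,0],[40,17],[46,10],[49,0]]
[[5,16],[6,17],[7,16],[19,0],[22,2],[24,0],[26,17],[27,18],[29,17],[37,0],[40,17],[46,10],[49,0]]
[[5,16],[6,17],[7,16],[19,0],[22,2],[24,0],[26,17],[27,18],[29,17],[37,0],[40,17],[46,10],[47,16],[49,0]]
[[5,16],[6,17],[7,16],[19,6],[26,17],[27,18],[29,17],[37,0],[40,17],[46,10],[47,16],[49,0]]
[[5,16],[6,17],[7,16],[19,7],[20,6],[26,17],[27,18],[29,17],[37,0],[40,17],[46,10],[47,16],[49,0]]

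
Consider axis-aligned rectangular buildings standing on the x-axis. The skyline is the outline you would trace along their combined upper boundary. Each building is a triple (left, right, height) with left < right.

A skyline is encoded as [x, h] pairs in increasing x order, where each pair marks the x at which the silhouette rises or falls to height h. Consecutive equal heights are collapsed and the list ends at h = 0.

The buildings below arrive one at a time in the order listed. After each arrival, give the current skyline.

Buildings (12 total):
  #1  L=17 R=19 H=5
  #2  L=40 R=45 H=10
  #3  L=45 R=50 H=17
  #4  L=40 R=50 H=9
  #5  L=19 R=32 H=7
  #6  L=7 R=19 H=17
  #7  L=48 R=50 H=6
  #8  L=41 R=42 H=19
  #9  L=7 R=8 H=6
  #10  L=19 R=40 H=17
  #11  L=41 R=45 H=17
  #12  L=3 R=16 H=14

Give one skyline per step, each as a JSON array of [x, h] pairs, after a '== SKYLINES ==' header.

== SKYLINES ==
[[17,5],[19,0]]
[[17,5],[19,0],[40,10],[45,0]]
[[17,5],[19,0],[40,10],[45,17],[50,0]]
[[17,5],[19,0],[40,10],[45,17],[50,0]]
[[17,5],[19,7],[32,0],[40,10],[45,17],[50,0]]
[[7,17],[19,7],[32,0],[40,10],[45,17],[50,0]]
[[7,17],[19,7],[32,0],[40,10],[45,17],[50,0]]
[[7,17],[19,7],[32,0],[40,10],[41,19],[42,10],[45,17],[50,0]]
[[7,17],[19,7],[32,0],[40,10],[41,19],[42,10],[45,17],[50,0]]
[[7,17],[40,10],[41,19],[42,10],[45,17],[50,0]]
[[7,17],[40,10],[41,19],[42,17],[50,0]]
[[3,14],[7,17],[40,10],[41,19],[42,17],[50,0]]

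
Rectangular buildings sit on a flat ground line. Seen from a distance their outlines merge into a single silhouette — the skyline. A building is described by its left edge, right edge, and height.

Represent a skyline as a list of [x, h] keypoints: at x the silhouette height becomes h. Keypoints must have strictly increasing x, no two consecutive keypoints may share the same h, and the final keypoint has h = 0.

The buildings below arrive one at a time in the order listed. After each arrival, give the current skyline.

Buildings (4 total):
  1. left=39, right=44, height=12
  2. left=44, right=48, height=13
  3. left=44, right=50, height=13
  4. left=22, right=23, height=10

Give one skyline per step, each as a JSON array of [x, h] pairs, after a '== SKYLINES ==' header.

== SKYLINES ==
[[39,12],[44,0]]
[[39,12],[44,13],[48,0]]
[[39,12],[44,13],[50,0]]
[[22,10],[23,0],[39,12],[44,13],[50,0]]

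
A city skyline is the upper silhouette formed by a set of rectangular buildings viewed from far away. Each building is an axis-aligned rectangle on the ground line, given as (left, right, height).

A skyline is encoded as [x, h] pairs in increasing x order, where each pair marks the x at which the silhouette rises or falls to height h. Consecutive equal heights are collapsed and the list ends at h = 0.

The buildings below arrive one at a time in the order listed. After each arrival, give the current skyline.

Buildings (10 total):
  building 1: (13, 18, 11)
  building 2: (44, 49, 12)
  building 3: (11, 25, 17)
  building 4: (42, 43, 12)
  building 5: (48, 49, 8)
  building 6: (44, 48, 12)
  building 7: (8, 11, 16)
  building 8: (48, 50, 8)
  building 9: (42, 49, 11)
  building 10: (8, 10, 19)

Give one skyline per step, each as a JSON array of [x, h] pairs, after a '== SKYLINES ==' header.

== SKYLINES ==
[[13,11],[18,0]]
[[13,11],[18,0],[44,12],[49,0]]
[[11,17],[25,0],[44,12],[49,0]]
[[11,17],[25,0],[42,12],[43,0],[44,12],[49,0]]
[[11,17],[25,0],[42,12],[43,0],[44,12],[49,0]]
[[11,17],[25,0],[42,12],[43,0],[44,12],[49,0]]
[[8,16],[11,17],[25,0],[42,12],[43,0],[44,12],[49,0]]
[[8,16],[11,17],[25,0],[42,12],[43,0],[44,12],[49,8],[50,0]]
[[8,16],[11,17],[25,0],[42,12],[43,11],[44,12],[49,8],[50,0]]
[[8,19],[10,16],[11,17],[25,0],[42,12],[43,11],[44,12],[49,8],[50,0]]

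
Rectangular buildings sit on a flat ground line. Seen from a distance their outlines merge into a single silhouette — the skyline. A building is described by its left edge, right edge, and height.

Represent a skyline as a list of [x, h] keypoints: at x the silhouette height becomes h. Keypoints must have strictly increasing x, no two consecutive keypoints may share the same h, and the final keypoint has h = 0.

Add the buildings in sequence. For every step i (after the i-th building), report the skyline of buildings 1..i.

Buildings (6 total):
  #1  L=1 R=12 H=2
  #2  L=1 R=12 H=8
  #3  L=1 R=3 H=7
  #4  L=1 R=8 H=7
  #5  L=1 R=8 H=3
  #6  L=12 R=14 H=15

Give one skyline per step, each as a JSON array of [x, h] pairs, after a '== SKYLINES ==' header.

== SKYLINES ==
[[1,2],[12,0]]
[[1,8],[12,0]]
[[1,8],[12,0]]
[[1,8],[12,0]]
[[1,8],[12,0]]
[[1,8],[12,15],[14,0]]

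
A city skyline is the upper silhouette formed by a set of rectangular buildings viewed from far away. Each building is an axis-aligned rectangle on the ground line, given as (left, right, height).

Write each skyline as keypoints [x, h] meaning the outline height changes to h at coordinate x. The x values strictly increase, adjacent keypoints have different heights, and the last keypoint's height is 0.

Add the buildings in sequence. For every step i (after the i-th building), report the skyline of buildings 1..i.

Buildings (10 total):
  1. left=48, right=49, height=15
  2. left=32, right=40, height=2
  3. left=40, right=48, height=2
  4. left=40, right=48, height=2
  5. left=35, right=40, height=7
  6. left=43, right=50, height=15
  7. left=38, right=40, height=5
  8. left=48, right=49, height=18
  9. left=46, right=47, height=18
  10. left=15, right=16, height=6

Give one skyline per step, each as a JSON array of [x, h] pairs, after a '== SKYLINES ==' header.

== SKYLINES ==
[[48,15],[49,0]]
[[32,2],[40,0],[48,15],[49,0]]
[[32,2],[48,15],[49,0]]
[[32,2],[48,15],[49,0]]
[[32,2],[35,7],[40,2],[48,15],[49,0]]
[[32,2],[35,7],[40,2],[43,15],[50,0]]
[[32,2],[35,7],[40,2],[43,15],[50,0]]
[[32,2],[35,7],[40,2],[43,15],[48,18],[49,15],[50,0]]
[[32,2],[35,7],[40,2],[43,15],[46,18],[47,15],[48,18],[49,15],[50,0]]
[[15,6],[16,0],[32,2],[35,7],[40,2],[43,15],[46,18],[47,15],[48,18],[49,15],[50,0]]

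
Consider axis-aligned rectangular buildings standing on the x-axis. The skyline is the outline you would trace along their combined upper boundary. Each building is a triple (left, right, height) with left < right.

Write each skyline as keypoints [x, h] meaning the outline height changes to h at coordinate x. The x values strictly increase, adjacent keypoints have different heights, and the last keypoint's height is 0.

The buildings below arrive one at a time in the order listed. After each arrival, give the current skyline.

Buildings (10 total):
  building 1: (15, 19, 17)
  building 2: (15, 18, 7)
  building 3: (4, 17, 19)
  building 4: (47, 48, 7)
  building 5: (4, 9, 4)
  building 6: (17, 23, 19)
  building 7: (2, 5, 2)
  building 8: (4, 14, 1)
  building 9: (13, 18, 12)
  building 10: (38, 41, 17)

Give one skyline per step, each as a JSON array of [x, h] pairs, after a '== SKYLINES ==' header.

== SKYLINES ==
[[15,17],[19,0]]
[[15,17],[19,0]]
[[4,19],[17,17],[19,0]]
[[4,19],[17,17],[19,0],[47,7],[48,0]]
[[4,19],[17,17],[19,0],[47,7],[48,0]]
[[4,19],[23,0],[47,7],[48,0]]
[[2,2],[4,19],[23,0],[47,7],[48,0]]
[[2,2],[4,19],[23,0],[47,7],[48,0]]
[[2,2],[4,19],[23,0],[47,7],[48,0]]
[[2,2],[4,19],[23,0],[38,17],[41,0],[47,7],[48,0]]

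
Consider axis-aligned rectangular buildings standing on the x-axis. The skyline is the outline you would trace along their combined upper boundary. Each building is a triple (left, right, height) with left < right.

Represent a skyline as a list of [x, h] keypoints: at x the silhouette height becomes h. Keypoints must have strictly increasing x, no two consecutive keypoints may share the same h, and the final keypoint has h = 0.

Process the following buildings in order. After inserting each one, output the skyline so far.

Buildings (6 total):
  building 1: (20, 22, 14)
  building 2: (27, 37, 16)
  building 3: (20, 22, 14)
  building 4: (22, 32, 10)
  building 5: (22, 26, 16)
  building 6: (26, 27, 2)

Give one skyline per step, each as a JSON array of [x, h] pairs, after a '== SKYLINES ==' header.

== SKYLINES ==
[[20,14],[22,0]]
[[20,14],[22,0],[27,16],[37,0]]
[[20,14],[22,0],[27,16],[37,0]]
[[20,14],[22,10],[27,16],[37,0]]
[[20,14],[22,16],[26,10],[27,16],[37,0]]
[[20,14],[22,16],[26,10],[27,16],[37,0]]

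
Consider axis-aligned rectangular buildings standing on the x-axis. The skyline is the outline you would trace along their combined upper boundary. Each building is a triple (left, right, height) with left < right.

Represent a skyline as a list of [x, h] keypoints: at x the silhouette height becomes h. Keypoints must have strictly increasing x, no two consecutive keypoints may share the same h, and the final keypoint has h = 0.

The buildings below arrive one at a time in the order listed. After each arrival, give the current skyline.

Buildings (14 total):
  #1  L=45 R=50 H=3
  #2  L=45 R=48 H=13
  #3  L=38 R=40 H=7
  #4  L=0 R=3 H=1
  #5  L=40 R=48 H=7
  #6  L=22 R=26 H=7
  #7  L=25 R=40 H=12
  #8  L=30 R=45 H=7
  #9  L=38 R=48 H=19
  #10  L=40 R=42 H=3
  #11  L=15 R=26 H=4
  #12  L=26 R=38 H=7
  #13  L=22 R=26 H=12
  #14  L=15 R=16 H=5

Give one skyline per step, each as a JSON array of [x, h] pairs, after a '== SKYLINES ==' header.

== SKYLINES ==
[[45,3],[50,0]]
[[45,13],[48,3],[50,0]]
[[38,7],[40,0],[45,13],[48,3],[50,0]]
[[0,1],[3,0],[38,7],[40,0],[45,13],[48,3],[50,0]]
[[0,1],[3,0],[38,7],[45,13],[48,3],[50,0]]
[[0,1],[3,0],[22,7],[26,0],[38,7],[45,13],[48,3],[50,0]]
[[0,1],[3,0],[22,7],[25,12],[40,7],[45,13],[48,3],[50,0]]
[[0,1],[3,0],[22,7],[25,12],[40,7],[45,13],[48,3],[50,0]]
[[0,1],[3,0],[22,7],[25,12],[38,19],[48,3],[50,0]]
[[0,1],[3,0],[22,7],[25,12],[38,19],[48,3],[50,0]]
[[0,1],[3,0],[15,4],[22,7],[25,12],[38,19],[48,3],[50,0]]
[[0,1],[3,0],[15,4],[22,7],[25,12],[38,19],[48,3],[50,0]]
[[0,1],[3,0],[15,4],[22,12],[38,19],[48,3],[50,0]]
[[0,1],[3,0],[15,5],[16,4],[22,12],[38,19],[48,3],[50,0]]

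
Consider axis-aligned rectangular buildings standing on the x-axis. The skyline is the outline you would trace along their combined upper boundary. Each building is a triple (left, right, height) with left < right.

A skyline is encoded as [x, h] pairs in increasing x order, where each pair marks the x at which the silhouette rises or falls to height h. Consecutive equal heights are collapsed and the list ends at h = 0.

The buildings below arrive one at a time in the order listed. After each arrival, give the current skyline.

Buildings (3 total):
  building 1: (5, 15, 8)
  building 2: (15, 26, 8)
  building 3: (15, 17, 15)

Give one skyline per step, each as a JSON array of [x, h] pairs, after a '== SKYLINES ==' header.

== SKYLINES ==
[[5,8],[15,0]]
[[5,8],[26,0]]
[[5,8],[15,15],[17,8],[26,0]]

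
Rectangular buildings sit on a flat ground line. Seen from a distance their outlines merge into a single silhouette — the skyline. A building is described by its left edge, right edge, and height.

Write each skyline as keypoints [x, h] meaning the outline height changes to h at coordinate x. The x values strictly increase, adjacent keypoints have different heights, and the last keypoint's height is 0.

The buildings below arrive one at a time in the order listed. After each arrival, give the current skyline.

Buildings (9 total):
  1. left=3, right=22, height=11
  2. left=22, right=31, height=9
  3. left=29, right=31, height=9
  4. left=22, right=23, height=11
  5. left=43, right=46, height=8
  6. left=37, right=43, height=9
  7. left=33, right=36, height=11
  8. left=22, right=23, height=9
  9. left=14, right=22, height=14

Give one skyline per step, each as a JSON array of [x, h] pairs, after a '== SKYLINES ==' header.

== SKYLINES ==
[[3,11],[22,0]]
[[3,11],[22,9],[31,0]]
[[3,11],[22,9],[31,0]]
[[3,11],[23,9],[31,0]]
[[3,11],[23,9],[31,0],[43,8],[46,0]]
[[3,11],[23,9],[31,0],[37,9],[43,8],[46,0]]
[[3,11],[23,9],[31,0],[33,11],[36,0],[37,9],[43,8],[46,0]]
[[3,11],[23,9],[31,0],[33,11],[36,0],[37,9],[43,8],[46,0]]
[[3,11],[14,14],[22,11],[23,9],[31,0],[33,11],[36,0],[37,9],[43,8],[46,0]]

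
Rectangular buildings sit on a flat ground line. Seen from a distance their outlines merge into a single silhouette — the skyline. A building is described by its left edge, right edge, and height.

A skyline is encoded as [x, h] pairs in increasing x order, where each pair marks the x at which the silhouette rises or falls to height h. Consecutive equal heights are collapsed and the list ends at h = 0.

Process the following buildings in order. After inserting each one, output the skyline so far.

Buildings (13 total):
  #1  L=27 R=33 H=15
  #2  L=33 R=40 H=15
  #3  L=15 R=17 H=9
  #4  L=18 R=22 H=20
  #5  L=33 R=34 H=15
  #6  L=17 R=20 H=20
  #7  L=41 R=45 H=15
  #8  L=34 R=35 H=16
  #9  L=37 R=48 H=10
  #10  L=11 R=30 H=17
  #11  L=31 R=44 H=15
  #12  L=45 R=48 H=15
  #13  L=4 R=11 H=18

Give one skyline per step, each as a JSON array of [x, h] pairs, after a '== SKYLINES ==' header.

== SKYLINES ==
[[27,15],[33,0]]
[[27,15],[40,0]]
[[15,9],[17,0],[27,15],[40,0]]
[[15,9],[17,0],[18,20],[22,0],[27,15],[40,0]]
[[15,9],[17,0],[18,20],[22,0],[27,15],[40,0]]
[[15,9],[17,20],[22,0],[27,15],[40,0]]
[[15,9],[17,20],[22,0],[27,15],[40,0],[41,15],[45,0]]
[[15,9],[17,20],[22,0],[27,15],[34,16],[35,15],[40,0],[41,15],[45,0]]
[[15,9],[17,20],[22,0],[27,15],[34,16],[35,15],[40,10],[41,15],[45,10],[48,0]]
[[11,17],[17,20],[22,17],[30,15],[34,16],[35,15],[40,10],[41,15],[45,10],[48,0]]
[[11,17],[17,20],[22,17],[30,15],[34,16],[35,15],[45,10],[48,0]]
[[11,17],[17,20],[22,17],[30,15],[34,16],[35,15],[48,0]]
[[4,18],[11,17],[17,20],[22,17],[30,15],[34,16],[35,15],[48,0]]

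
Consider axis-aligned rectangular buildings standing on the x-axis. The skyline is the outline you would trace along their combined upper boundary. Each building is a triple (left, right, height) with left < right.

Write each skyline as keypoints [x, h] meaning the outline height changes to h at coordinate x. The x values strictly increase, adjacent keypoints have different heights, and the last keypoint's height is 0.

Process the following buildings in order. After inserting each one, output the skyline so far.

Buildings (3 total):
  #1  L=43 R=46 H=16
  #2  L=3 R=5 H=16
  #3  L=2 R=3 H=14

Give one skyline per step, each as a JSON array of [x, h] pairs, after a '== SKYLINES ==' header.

== SKYLINES ==
[[43,16],[46,0]]
[[3,16],[5,0],[43,16],[46,0]]
[[2,14],[3,16],[5,0],[43,16],[46,0]]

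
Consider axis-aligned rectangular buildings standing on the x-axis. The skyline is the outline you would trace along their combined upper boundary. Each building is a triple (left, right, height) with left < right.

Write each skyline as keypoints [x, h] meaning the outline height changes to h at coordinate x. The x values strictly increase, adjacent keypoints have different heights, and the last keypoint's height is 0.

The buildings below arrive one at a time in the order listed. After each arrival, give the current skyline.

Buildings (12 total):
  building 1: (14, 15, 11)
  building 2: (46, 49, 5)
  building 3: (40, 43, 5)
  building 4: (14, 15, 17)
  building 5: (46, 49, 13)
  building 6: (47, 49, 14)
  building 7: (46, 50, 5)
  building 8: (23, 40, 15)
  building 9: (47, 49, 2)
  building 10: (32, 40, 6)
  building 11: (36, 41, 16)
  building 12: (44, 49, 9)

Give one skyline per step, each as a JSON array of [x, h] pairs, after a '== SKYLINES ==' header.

== SKYLINES ==
[[14,11],[15,0]]
[[14,11],[15,0],[46,5],[49,0]]
[[14,11],[15,0],[40,5],[43,0],[46,5],[49,0]]
[[14,17],[15,0],[40,5],[43,0],[46,5],[49,0]]
[[14,17],[15,0],[40,5],[43,0],[46,13],[49,0]]
[[14,17],[15,0],[40,5],[43,0],[46,13],[47,14],[49,0]]
[[14,17],[15,0],[40,5],[43,0],[46,13],[47,14],[49,5],[50,0]]
[[14,17],[15,0],[23,15],[40,5],[43,0],[46,13],[47,14],[49,5],[50,0]]
[[14,17],[15,0],[23,15],[40,5],[43,0],[46,13],[47,14],[49,5],[50,0]]
[[14,17],[15,0],[23,15],[40,5],[43,0],[46,13],[47,14],[49,5],[50,0]]
[[14,17],[15,0],[23,15],[36,16],[41,5],[43,0],[46,13],[47,14],[49,5],[50,0]]
[[14,17],[15,0],[23,15],[36,16],[41,5],[43,0],[44,9],[46,13],[47,14],[49,5],[50,0]]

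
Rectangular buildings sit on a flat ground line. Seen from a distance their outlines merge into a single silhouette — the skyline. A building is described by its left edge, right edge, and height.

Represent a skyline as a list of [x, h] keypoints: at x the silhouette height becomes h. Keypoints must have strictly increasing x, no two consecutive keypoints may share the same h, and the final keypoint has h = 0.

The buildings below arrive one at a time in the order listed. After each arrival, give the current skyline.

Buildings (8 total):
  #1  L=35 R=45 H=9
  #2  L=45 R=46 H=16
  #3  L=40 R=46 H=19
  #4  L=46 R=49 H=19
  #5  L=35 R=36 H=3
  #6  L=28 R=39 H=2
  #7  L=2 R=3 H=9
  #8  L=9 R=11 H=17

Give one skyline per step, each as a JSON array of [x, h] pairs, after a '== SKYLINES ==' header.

== SKYLINES ==
[[35,9],[45,0]]
[[35,9],[45,16],[46,0]]
[[35,9],[40,19],[46,0]]
[[35,9],[40,19],[49,0]]
[[35,9],[40,19],[49,0]]
[[28,2],[35,9],[40,19],[49,0]]
[[2,9],[3,0],[28,2],[35,9],[40,19],[49,0]]
[[2,9],[3,0],[9,17],[11,0],[28,2],[35,9],[40,19],[49,0]]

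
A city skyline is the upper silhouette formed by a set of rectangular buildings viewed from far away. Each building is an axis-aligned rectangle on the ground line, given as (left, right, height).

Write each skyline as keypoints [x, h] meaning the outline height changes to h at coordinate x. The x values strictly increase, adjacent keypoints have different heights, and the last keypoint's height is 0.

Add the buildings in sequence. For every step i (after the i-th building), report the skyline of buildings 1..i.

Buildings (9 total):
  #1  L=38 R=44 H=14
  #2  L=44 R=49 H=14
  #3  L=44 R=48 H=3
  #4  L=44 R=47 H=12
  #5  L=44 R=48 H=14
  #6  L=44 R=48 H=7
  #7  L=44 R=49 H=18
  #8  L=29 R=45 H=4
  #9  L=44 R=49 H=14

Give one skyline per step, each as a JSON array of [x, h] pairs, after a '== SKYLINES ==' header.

== SKYLINES ==
[[38,14],[44,0]]
[[38,14],[49,0]]
[[38,14],[49,0]]
[[38,14],[49,0]]
[[38,14],[49,0]]
[[38,14],[49,0]]
[[38,14],[44,18],[49,0]]
[[29,4],[38,14],[44,18],[49,0]]
[[29,4],[38,14],[44,18],[49,0]]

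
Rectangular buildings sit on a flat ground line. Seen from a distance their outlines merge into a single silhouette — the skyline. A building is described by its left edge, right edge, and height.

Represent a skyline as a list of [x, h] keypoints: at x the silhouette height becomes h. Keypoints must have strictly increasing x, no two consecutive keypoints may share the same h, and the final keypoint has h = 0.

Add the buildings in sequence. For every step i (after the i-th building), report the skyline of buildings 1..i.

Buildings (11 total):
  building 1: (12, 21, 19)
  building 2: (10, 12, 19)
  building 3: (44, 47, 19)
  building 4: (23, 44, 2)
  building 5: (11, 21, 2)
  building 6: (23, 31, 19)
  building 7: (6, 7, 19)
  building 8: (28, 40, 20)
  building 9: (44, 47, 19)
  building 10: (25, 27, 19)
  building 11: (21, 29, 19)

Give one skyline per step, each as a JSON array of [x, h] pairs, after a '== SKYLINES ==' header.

== SKYLINES ==
[[12,19],[21,0]]
[[10,19],[21,0]]
[[10,19],[21,0],[44,19],[47,0]]
[[10,19],[21,0],[23,2],[44,19],[47,0]]
[[10,19],[21,0],[23,2],[44,19],[47,0]]
[[10,19],[21,0],[23,19],[31,2],[44,19],[47,0]]
[[6,19],[7,0],[10,19],[21,0],[23,19],[31,2],[44,19],[47,0]]
[[6,19],[7,0],[10,19],[21,0],[23,19],[28,20],[40,2],[44,19],[47,0]]
[[6,19],[7,0],[10,19],[21,0],[23,19],[28,20],[40,2],[44,19],[47,0]]
[[6,19],[7,0],[10,19],[21,0],[23,19],[28,20],[40,2],[44,19],[47,0]]
[[6,19],[7,0],[10,19],[28,20],[40,2],[44,19],[47,0]]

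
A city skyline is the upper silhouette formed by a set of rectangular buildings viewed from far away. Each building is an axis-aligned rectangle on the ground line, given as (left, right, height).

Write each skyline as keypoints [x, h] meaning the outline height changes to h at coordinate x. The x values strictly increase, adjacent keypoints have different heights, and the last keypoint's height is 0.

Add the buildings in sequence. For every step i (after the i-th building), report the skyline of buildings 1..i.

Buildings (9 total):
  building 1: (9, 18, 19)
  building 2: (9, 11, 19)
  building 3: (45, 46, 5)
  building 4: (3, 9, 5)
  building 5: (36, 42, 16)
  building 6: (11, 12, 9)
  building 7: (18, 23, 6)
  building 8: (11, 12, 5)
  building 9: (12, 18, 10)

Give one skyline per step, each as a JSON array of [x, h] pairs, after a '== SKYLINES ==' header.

== SKYLINES ==
[[9,19],[18,0]]
[[9,19],[18,0]]
[[9,19],[18,0],[45,5],[46,0]]
[[3,5],[9,19],[18,0],[45,5],[46,0]]
[[3,5],[9,19],[18,0],[36,16],[42,0],[45,5],[46,0]]
[[3,5],[9,19],[18,0],[36,16],[42,0],[45,5],[46,0]]
[[3,5],[9,19],[18,6],[23,0],[36,16],[42,0],[45,5],[46,0]]
[[3,5],[9,19],[18,6],[23,0],[36,16],[42,0],[45,5],[46,0]]
[[3,5],[9,19],[18,6],[23,0],[36,16],[42,0],[45,5],[46,0]]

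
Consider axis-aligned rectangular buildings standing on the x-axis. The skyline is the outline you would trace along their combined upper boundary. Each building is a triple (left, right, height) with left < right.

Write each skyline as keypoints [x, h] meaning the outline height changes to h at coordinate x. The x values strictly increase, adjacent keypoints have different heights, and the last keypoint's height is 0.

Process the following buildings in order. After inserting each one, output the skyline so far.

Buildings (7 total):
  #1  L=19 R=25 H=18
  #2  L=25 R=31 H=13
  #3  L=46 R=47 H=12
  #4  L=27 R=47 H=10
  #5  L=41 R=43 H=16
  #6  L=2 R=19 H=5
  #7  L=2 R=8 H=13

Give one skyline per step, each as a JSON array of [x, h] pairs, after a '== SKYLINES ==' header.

== SKYLINES ==
[[19,18],[25,0]]
[[19,18],[25,13],[31,0]]
[[19,18],[25,13],[31,0],[46,12],[47,0]]
[[19,18],[25,13],[31,10],[46,12],[47,0]]
[[19,18],[25,13],[31,10],[41,16],[43,10],[46,12],[47,0]]
[[2,5],[19,18],[25,13],[31,10],[41,16],[43,10],[46,12],[47,0]]
[[2,13],[8,5],[19,18],[25,13],[31,10],[41,16],[43,10],[46,12],[47,0]]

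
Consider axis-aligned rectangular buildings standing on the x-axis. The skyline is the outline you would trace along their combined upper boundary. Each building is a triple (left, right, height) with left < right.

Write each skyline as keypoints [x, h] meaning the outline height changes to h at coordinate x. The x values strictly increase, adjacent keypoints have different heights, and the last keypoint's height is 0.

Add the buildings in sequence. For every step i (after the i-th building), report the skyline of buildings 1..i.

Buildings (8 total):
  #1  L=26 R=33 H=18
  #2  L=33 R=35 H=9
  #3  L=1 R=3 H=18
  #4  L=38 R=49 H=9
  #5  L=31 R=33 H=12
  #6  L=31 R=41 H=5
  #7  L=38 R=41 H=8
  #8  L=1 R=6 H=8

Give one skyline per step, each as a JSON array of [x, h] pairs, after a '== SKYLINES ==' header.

== SKYLINES ==
[[26,18],[33,0]]
[[26,18],[33,9],[35,0]]
[[1,18],[3,0],[26,18],[33,9],[35,0]]
[[1,18],[3,0],[26,18],[33,9],[35,0],[38,9],[49,0]]
[[1,18],[3,0],[26,18],[33,9],[35,0],[38,9],[49,0]]
[[1,18],[3,0],[26,18],[33,9],[35,5],[38,9],[49,0]]
[[1,18],[3,0],[26,18],[33,9],[35,5],[38,9],[49,0]]
[[1,18],[3,8],[6,0],[26,18],[33,9],[35,5],[38,9],[49,0]]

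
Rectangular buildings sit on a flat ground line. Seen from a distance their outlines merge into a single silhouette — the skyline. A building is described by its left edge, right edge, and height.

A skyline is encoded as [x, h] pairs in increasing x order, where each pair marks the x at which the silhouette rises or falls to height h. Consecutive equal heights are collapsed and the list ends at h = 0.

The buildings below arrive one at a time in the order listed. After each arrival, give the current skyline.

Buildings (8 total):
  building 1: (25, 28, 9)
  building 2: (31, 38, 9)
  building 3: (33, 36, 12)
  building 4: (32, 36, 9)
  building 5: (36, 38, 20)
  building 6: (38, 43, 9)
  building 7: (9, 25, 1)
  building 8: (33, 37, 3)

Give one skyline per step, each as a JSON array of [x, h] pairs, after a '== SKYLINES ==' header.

== SKYLINES ==
[[25,9],[28,0]]
[[25,9],[28,0],[31,9],[38,0]]
[[25,9],[28,0],[31,9],[33,12],[36,9],[38,0]]
[[25,9],[28,0],[31,9],[33,12],[36,9],[38,0]]
[[25,9],[28,0],[31,9],[33,12],[36,20],[38,0]]
[[25,9],[28,0],[31,9],[33,12],[36,20],[38,9],[43,0]]
[[9,1],[25,9],[28,0],[31,9],[33,12],[36,20],[38,9],[43,0]]
[[9,1],[25,9],[28,0],[31,9],[33,12],[36,20],[38,9],[43,0]]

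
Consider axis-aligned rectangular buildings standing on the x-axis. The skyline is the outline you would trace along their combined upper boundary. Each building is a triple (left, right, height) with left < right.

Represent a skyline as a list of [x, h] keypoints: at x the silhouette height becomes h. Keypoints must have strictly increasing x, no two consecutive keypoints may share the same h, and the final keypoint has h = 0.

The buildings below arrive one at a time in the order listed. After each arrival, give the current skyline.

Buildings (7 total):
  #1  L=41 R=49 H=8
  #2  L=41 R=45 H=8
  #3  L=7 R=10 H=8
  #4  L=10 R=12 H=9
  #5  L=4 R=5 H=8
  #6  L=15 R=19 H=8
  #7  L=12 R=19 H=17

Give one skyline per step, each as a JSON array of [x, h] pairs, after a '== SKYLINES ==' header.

== SKYLINES ==
[[41,8],[49,0]]
[[41,8],[49,0]]
[[7,8],[10,0],[41,8],[49,0]]
[[7,8],[10,9],[12,0],[41,8],[49,0]]
[[4,8],[5,0],[7,8],[10,9],[12,0],[41,8],[49,0]]
[[4,8],[5,0],[7,8],[10,9],[12,0],[15,8],[19,0],[41,8],[49,0]]
[[4,8],[5,0],[7,8],[10,9],[12,17],[19,0],[41,8],[49,0]]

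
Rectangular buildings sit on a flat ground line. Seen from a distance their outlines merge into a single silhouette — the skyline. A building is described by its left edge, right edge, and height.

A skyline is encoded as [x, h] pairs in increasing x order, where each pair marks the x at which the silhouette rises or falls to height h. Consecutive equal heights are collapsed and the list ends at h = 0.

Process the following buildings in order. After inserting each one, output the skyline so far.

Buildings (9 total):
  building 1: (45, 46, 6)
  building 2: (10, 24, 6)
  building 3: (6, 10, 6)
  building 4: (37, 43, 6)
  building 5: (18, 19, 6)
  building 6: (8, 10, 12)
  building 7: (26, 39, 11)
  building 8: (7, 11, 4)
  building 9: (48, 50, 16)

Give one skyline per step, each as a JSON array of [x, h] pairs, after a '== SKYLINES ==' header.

== SKYLINES ==
[[45,6],[46,0]]
[[10,6],[24,0],[45,6],[46,0]]
[[6,6],[24,0],[45,6],[46,0]]
[[6,6],[24,0],[37,6],[43,0],[45,6],[46,0]]
[[6,6],[24,0],[37,6],[43,0],[45,6],[46,0]]
[[6,6],[8,12],[10,6],[24,0],[37,6],[43,0],[45,6],[46,0]]
[[6,6],[8,12],[10,6],[24,0],[26,11],[39,6],[43,0],[45,6],[46,0]]
[[6,6],[8,12],[10,6],[24,0],[26,11],[39,6],[43,0],[45,6],[46,0]]
[[6,6],[8,12],[10,6],[24,0],[26,11],[39,6],[43,0],[45,6],[46,0],[48,16],[50,0]]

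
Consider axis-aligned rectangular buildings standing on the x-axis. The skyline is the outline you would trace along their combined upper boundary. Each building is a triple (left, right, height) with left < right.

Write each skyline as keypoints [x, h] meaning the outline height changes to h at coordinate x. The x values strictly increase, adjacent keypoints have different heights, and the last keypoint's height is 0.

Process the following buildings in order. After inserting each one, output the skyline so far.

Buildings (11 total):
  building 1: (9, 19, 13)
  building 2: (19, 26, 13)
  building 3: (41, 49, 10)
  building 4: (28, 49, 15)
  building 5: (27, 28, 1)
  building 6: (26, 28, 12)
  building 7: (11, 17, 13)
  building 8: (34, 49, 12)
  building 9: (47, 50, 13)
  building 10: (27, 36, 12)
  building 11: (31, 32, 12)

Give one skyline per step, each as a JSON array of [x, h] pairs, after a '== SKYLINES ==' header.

== SKYLINES ==
[[9,13],[19,0]]
[[9,13],[26,0]]
[[9,13],[26,0],[41,10],[49,0]]
[[9,13],[26,0],[28,15],[49,0]]
[[9,13],[26,0],[27,1],[28,15],[49,0]]
[[9,13],[26,12],[28,15],[49,0]]
[[9,13],[26,12],[28,15],[49,0]]
[[9,13],[26,12],[28,15],[49,0]]
[[9,13],[26,12],[28,15],[49,13],[50,0]]
[[9,13],[26,12],[28,15],[49,13],[50,0]]
[[9,13],[26,12],[28,15],[49,13],[50,0]]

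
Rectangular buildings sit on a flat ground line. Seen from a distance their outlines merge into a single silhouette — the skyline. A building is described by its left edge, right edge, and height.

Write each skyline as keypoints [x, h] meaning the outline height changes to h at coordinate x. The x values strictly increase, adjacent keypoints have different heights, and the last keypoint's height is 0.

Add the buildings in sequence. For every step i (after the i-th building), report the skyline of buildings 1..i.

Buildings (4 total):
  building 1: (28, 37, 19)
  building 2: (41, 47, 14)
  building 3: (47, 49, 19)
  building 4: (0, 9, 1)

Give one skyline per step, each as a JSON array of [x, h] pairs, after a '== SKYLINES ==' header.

== SKYLINES ==
[[28,19],[37,0]]
[[28,19],[37,0],[41,14],[47,0]]
[[28,19],[37,0],[41,14],[47,19],[49,0]]
[[0,1],[9,0],[28,19],[37,0],[41,14],[47,19],[49,0]]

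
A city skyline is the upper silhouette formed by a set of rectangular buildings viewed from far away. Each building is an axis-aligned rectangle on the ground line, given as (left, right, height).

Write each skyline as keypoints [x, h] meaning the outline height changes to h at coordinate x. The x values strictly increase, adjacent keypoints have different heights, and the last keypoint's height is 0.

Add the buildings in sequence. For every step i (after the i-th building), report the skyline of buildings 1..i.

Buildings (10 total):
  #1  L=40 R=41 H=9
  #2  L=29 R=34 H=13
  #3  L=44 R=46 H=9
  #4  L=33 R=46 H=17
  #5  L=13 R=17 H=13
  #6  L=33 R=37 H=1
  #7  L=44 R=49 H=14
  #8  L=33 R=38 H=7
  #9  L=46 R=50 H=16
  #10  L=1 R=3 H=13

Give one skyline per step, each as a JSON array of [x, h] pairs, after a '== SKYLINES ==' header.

== SKYLINES ==
[[40,9],[41,0]]
[[29,13],[34,0],[40,9],[41,0]]
[[29,13],[34,0],[40,9],[41,0],[44,9],[46,0]]
[[29,13],[33,17],[46,0]]
[[13,13],[17,0],[29,13],[33,17],[46,0]]
[[13,13],[17,0],[29,13],[33,17],[46,0]]
[[13,13],[17,0],[29,13],[33,17],[46,14],[49,0]]
[[13,13],[17,0],[29,13],[33,17],[46,14],[49,0]]
[[13,13],[17,0],[29,13],[33,17],[46,16],[50,0]]
[[1,13],[3,0],[13,13],[17,0],[29,13],[33,17],[46,16],[50,0]]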